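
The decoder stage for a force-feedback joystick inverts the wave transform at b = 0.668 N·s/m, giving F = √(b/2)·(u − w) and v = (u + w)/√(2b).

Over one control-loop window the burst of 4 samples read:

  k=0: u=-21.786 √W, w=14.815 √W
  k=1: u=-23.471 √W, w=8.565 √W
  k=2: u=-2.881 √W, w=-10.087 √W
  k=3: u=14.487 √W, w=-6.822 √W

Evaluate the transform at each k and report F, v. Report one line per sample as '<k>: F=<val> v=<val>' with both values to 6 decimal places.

0: F=-21.152718 v=-6.031035
1: F=-18.514480 v=-12.896085
2: F=4.164544 v=-11.219404
3: F=12.315053 v=6.631457

k=0: u−w=-36.601000, u+w=-6.971000; √(b/2)=0.577927, √(2b)=1.155855; F=0.577927×(-36.601)=-21.152718, v=-6.971000/1.155855=-6.031035
k=1: u−w=-32.036000, u+w=-14.906000; √(b/2)=0.577927, √(2b)=1.155855; F=0.577927×(-32.036)=-18.514480, v=-14.906000/1.155855=-12.896085
k=2: u−w=7.206000, u+w=-12.968000; √(b/2)=0.577927, √(2b)=1.155855; F=0.577927×7.206=4.164544, v=-12.968000/1.155855=-11.219404
k=3: u−w=21.309000, u+w=7.665000; √(b/2)=0.577927, √(2b)=1.155855; F=0.577927×21.309=12.315053, v=7.665000/1.155855=6.631457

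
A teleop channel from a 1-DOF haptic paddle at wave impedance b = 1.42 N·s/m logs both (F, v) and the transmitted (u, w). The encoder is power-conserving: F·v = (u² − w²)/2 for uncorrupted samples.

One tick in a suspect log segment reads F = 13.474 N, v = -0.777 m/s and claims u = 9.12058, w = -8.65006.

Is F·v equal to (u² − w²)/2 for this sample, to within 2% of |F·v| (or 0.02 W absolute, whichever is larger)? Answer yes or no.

no

F·v = 13.474×(-0.777) = -10.469298 W.
(u² − w²)/2 = (83.184980 − 74.823538)/2 = 4.180721 W.
|Δ| = 14.650019;  2% of max(1, |F·v|) = 0.209386.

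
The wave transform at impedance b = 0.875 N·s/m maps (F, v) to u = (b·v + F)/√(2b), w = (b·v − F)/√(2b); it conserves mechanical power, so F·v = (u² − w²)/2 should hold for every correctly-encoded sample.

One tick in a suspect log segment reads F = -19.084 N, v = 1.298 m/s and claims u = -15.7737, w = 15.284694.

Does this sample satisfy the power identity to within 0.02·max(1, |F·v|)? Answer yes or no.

no

F·v = (-19.084)×1.298 = -24.771032 W.
(u² − w²)/2 = (248.809612 − 233.621871)/2 = 7.593871 W.
|Δ| = 32.364903;  2% of max(1, |F·v|) = 0.495421.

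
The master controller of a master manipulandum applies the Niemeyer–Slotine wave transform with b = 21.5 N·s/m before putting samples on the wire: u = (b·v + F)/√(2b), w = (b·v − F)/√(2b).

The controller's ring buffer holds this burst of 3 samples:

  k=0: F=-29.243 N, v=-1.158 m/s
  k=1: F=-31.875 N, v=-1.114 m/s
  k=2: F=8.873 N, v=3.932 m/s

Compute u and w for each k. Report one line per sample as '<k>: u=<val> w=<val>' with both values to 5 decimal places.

0: u=-8.25627 w=0.66276
1: u=-8.51339 w=1.20840
2: u=14.24504 w=11.53880

k=0: b·v=21.5×(-1.158)=-24.89700; √(2b)=6.55744; u=(-24.89700+(-29.243))/6.55744=-8.25627, w=(-24.89700−(-29.243))/6.55744=0.66276
k=1: b·v=21.5×(-1.114)=-23.95100; √(2b)=6.55744; u=(-23.95100+(-31.875))/6.55744=-8.51339, w=(-23.95100−(-31.875))/6.55744=1.20840
k=2: b·v=21.5×3.932=84.53800; √(2b)=6.55744; u=(84.53800+8.873)/6.55744=14.24504, w=(84.53800−8.873)/6.55744=11.53880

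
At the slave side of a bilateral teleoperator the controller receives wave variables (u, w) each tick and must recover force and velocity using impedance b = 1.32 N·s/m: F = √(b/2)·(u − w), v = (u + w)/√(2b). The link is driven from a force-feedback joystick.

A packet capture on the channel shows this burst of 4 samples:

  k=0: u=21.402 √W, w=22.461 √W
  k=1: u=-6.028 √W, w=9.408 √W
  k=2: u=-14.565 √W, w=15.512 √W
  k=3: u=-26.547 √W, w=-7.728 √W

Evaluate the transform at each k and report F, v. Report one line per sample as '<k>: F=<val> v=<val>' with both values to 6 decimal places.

0: F=-0.860336 v=26.995810
1: F=-12.540266 v=2.080246
2: F=-24.434670 v=0.582838
3: F=-15.288628 v=-21.094804

k=0: u−w=-1.059000, u+w=43.863000; √(b/2)=0.812404, √(2b)=1.624808; F=0.812404×(-1.059)=-0.860336, v=43.863000/1.624808=26.995810
k=1: u−w=-15.436000, u+w=3.380000; √(b/2)=0.812404, √(2b)=1.624808; F=0.812404×(-15.436)=-12.540266, v=3.380000/1.624808=2.080246
k=2: u−w=-30.077000, u+w=0.947000; √(b/2)=0.812404, √(2b)=1.624808; F=0.812404×(-30.077)=-24.434670, v=0.947000/1.624808=0.582838
k=3: u−w=-18.819000, u+w=-34.275000; √(b/2)=0.812404, √(2b)=1.624808; F=0.812404×(-18.819)=-15.288628, v=-34.275000/1.624808=-21.094804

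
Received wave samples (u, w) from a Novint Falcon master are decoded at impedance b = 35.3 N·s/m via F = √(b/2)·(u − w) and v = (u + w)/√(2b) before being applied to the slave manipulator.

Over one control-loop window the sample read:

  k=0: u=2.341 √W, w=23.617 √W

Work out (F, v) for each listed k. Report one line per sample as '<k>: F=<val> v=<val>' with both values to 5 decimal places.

0: F=-89.38452 v=3.08936

k=0: u−w=-21.27600, u+w=25.95800; √(b/2)=4.20119, √(2b)=8.40238; F=4.20119×(-21.276)=-89.38452, v=25.95800/8.40238=3.08936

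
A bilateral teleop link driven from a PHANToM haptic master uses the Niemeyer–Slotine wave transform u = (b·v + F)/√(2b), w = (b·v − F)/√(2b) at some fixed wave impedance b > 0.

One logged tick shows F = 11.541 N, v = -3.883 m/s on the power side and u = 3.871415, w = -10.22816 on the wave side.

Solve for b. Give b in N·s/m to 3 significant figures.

b = 1.34 N·s/m

u + w = -6.356745;  u + w = √(2b)·v, so √(2b) = -6.356745/(-3.883) = 1.637071.
b = (√(2b))²/2 = 2.680000/2 = 1.340000.
(Check via u − w = 2F/√(2b): u − w = 14.099575, 2F/√(2b) = 14.099575.)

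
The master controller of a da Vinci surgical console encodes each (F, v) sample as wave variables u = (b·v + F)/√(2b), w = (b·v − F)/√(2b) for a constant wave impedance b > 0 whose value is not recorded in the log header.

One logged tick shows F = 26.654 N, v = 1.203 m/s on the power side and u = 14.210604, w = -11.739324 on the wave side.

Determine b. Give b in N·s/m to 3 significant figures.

b = 2.11 N·s/m

u + w = 2.471280;  u + w = √(2b)·v, so √(2b) = 2.471280/1.203 = 2.054264.
b = (√(2b))²/2 = 4.220002/2 = 2.110001.
(Check via u − w = 2F/√(2b): u − w = 25.949928, 2F/√(2b) = 25.949922.)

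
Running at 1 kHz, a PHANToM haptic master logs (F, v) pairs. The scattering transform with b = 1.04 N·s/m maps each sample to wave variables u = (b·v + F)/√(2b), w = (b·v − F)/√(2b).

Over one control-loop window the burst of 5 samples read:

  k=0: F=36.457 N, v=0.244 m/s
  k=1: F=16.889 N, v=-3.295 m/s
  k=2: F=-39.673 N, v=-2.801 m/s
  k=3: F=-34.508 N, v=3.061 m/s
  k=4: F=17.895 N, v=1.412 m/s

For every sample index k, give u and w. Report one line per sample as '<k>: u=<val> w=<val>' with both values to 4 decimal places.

0: u=25.4543 w=-25.1024
1: u=9.3344 w=-14.0865
2: u=-29.5281 w=25.4884
3: u=-21.7197 w=26.1343
4: u=13.4262 w=-11.3897

k=0: b·v=1.04×0.244=0.2538; √(2b)=1.4422; u=(0.2538+36.457)/1.4422=25.4543, w=(0.2538−36.457)/1.4422=-25.1024
k=1: b·v=1.04×(-3.295)=-3.4268; √(2b)=1.4422; u=(-3.4268+16.889)/1.4422=9.3344, w=(-3.4268−16.889)/1.4422=-14.0865
k=2: b·v=1.04×(-2.801)=-2.9130; √(2b)=1.4422; u=(-2.9130+(-39.673))/1.4422=-29.5281, w=(-2.9130−(-39.673))/1.4422=25.4884
k=3: b·v=1.04×3.061=3.1834; √(2b)=1.4422; u=(3.1834+(-34.508))/1.4422=-21.7197, w=(3.1834−(-34.508))/1.4422=26.1343
k=4: b·v=1.04×1.412=1.4685; √(2b)=1.4422; u=(1.4685+17.895)/1.4422=13.4262, w=(1.4685−17.895)/1.4422=-11.3897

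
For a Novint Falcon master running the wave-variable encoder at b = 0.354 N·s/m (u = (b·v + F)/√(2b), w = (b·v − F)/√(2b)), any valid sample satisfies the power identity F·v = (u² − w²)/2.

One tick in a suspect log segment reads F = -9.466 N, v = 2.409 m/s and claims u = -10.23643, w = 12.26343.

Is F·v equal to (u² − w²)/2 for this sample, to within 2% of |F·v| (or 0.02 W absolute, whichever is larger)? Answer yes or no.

F·v = (-9.466)×2.409 = -22.80359 W.
(u² − w²)/2 = (104.78450 − 150.39172)/2 = -22.80361 W.
|Δ| = 0.00001;  2% of max(1, |F·v|) = 0.45607.

yes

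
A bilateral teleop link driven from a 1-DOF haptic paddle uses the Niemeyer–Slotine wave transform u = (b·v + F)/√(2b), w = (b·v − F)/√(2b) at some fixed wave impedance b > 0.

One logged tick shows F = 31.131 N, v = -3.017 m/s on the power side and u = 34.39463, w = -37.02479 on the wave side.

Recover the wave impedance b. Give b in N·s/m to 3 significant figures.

b = 0.38 N·s/m

u + w = -2.6302;  u + w = √(2b)·v, so √(2b) = -2.6302/(-3.017) = 0.8718.
b = (√(2b))²/2 = 0.7600/2 = 0.3800.
(Check via u − w = 2F/√(2b): u − w = 71.4194, 2F/√(2b) = 71.4194.)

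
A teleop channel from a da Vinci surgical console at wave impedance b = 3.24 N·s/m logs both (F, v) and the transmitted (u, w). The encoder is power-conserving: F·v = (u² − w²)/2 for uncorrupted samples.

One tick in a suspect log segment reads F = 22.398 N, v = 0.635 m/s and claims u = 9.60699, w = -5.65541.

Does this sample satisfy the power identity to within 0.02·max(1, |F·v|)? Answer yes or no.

F·v = 22.398×0.635 = 14.2227 W.
(u² − w²)/2 = (92.2943 − 31.9837)/2 = 30.1553 W.
|Δ| = 15.9326;  2% of max(1, |F·v|) = 0.2845.

no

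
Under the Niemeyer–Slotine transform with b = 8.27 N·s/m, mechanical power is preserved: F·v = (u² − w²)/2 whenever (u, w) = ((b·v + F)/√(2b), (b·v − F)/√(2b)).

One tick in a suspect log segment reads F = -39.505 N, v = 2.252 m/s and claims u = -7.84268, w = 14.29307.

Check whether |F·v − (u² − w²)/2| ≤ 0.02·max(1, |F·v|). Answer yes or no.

no

F·v = (-39.505)×2.252 = -88.9653 W.
(u² − w²)/2 = (61.5076 − 204.2919)/2 = -71.3921 W.
|Δ| = 17.5731;  2% of max(1, |F·v|) = 1.7793.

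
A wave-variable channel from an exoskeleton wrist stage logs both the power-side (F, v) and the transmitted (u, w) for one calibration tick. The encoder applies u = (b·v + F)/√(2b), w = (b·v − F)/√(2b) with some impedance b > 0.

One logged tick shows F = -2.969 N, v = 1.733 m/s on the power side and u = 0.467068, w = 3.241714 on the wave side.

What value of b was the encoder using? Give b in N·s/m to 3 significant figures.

u + w = 3.708782;  u + w = √(2b)·v, so √(2b) = 3.708782/1.733 = 2.140093.
b = (√(2b))²/2 = 4.580000/2 = 2.290000.
(Check via u − w = 2F/√(2b): u − w = -2.774646, 2F/√(2b) = -2.774645.)

b = 2.29 N·s/m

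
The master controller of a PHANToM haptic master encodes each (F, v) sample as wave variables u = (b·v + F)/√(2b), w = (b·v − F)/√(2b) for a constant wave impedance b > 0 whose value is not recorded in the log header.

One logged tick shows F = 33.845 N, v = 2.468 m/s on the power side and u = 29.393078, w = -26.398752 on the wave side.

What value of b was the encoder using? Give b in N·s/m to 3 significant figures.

u + w = 2.994326;  u + w = √(2b)·v, so √(2b) = 2.994326/2.468 = 1.213260.
b = (√(2b))²/2 = 1.472000/2 = 0.736000.
(Check via u − w = 2F/√(2b): u − w = 55.791830, 2F/√(2b) = 55.791828.)

b = 0.736 N·s/m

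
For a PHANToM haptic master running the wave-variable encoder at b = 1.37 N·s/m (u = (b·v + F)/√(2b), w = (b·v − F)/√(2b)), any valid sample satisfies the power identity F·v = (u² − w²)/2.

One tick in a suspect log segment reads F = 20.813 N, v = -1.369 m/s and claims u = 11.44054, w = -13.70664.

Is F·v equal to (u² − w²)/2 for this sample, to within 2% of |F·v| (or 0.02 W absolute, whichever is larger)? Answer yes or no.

yes

F·v = 20.813×(-1.369) = -28.4930 W.
(u² − w²)/2 = (130.8860 − 187.8720)/2 = -28.4930 W.
|Δ| = 0.0000;  2% of max(1, |F·v|) = 0.5699.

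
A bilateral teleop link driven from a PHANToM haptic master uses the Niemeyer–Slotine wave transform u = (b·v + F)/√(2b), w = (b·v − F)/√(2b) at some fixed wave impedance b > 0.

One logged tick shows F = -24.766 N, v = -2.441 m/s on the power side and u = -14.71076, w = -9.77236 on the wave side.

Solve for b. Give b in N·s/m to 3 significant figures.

b = 50.3 N·s/m

u + w = -24.48312;  u + w = √(2b)·v, so √(2b) = -24.48312/(-2.441) = 10.02995.
b = (√(2b))²/2 = 100.60000/2 = 50.30000.
(Check via u − w = 2F/√(2b): u − w = -4.93840, 2F/√(2b) = -4.93841.)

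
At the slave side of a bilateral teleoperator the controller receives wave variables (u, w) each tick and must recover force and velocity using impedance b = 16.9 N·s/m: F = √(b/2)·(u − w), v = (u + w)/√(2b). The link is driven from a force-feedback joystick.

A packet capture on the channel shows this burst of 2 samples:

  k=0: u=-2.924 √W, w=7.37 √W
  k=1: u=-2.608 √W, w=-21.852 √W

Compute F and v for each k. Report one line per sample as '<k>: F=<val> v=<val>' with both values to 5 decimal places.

k=0: u−w=-10.29400, u+w=4.44600; √(b/2)=2.90689, √(2b)=5.81378; F=2.90689×(-10.294)=-29.92351, v=4.44600/5.81378=0.76474
k=1: u−w=19.24400, u+w=-24.46000; √(b/2)=2.90689, √(2b)=5.81378; F=2.90689×19.244=55.94016, v=-24.46000/5.81378=-4.20725

0: F=-29.92351 v=0.76474
1: F=55.94016 v=-4.20725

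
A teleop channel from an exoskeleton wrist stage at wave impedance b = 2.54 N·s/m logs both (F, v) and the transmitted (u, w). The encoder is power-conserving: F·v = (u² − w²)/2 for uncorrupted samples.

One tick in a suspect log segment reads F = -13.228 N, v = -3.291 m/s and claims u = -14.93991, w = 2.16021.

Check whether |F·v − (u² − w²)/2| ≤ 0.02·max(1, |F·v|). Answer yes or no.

F·v = (-13.228)×(-3.291) = 43.53335 W.
(u² − w²)/2 = (223.20091 − 4.66651)/2 = 109.26720 W.
|Δ| = 65.73385;  2% of max(1, |F·v|) = 0.87067.

no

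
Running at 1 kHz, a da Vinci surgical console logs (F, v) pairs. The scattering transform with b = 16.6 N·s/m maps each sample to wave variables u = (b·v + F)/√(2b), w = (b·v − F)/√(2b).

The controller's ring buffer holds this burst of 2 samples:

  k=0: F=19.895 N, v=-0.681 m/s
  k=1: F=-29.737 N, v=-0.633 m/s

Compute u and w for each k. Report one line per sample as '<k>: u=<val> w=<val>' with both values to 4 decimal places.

k=0: b·v=16.6×(-0.681)=-11.3046; √(2b)=5.7619; u=(-11.3046+19.895)/5.7619=1.4909, w=(-11.3046−19.895)/5.7619=-5.4148
k=1: b·v=16.6×(-0.633)=-10.5078; √(2b)=5.7619; u=(-10.5078+(-29.737))/5.7619=-6.9846, w=(-10.5078−(-29.737))/5.7619=3.3373

0: u=1.4909 w=-5.4148
1: u=-6.9846 w=3.3373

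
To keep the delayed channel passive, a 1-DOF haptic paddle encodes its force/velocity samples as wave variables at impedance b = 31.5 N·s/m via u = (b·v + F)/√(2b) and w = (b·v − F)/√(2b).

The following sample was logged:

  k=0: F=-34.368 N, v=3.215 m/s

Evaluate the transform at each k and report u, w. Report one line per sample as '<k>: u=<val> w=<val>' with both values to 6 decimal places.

0: u=8.429175 w=17.089097

k=0: b·v=31.5×3.215=101.272500; √(2b)=7.937254; u=(101.272500+(-34.368))/7.937254=8.429175, w=(101.272500−(-34.368))/7.937254=17.089097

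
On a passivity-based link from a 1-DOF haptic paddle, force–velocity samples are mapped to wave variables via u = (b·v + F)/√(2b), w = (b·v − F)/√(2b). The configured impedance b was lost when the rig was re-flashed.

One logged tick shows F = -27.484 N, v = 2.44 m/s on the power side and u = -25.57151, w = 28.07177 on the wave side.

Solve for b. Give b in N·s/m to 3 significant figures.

u + w = 2.50026;  u + w = √(2b)·v, so √(2b) = 2.50026/2.44 = 1.02470.
b = (√(2b))²/2 = 1.05000/2 = 0.52500.
(Check via u − w = 2F/√(2b): u − w = -53.64328, 2F/√(2b) = -53.64319.)

b = 0.525 N·s/m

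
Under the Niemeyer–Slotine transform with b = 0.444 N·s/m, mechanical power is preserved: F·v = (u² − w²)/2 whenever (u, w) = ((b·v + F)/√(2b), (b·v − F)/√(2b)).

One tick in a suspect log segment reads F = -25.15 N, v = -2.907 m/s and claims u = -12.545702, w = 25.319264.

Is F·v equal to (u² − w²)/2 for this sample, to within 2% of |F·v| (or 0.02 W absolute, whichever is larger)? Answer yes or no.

F·v = (-25.15)×(-2.907) = 73.111050 W.
(u² − w²)/2 = (157.394639 − 641.065130)/2 = -241.835245 W.
|Δ| = 314.946295;  2% of max(1, |F·v|) = 1.462221.

no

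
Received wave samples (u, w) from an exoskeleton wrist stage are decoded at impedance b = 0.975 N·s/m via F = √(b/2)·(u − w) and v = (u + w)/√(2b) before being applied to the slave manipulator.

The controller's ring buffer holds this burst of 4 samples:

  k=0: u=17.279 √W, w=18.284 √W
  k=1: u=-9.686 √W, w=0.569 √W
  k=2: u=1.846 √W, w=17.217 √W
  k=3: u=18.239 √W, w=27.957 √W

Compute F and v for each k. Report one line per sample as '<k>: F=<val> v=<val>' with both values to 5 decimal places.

k=0: u−w=-1.00500, u+w=35.56300; √(b/2)=0.69821, √(2b)=1.39642; F=0.69821×(-1.005)=-0.70170, v=35.56300/1.39642=25.46719
k=1: u−w=-10.25500, u+w=-9.11700; √(b/2)=0.69821, √(2b)=1.39642; F=0.69821×(-10.255)=-7.16016, v=-9.11700/1.39642=-6.52882
k=2: u−w=-15.37100, u+w=19.06300; √(b/2)=0.69821, √(2b)=1.39642; F=0.69821×(-15.371)=-10.73222, v=19.06300/1.39642=13.65130
k=3: u−w=-9.71800, u+w=46.19600; √(b/2)=0.69821, √(2b)=1.39642; F=0.69821×(-9.718)=-6.78522, v=46.19600/1.39642=33.08164

0: F=-0.70170 v=25.46719
1: F=-7.16016 v=-6.52882
2: F=-10.73222 v=13.65130
3: F=-6.78522 v=33.08164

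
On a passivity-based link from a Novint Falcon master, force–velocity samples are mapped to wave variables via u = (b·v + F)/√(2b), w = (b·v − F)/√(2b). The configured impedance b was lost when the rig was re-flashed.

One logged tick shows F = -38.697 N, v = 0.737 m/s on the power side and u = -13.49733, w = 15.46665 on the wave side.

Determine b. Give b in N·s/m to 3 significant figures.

b = 3.57 N·s/m

u + w = 1.96932;  u + w = √(2b)·v, so √(2b) = 1.96932/0.737 = 2.67208.
b = (√(2b))²/2 = 7.13999/2 = 3.57000.
(Check via u − w = 2F/√(2b): u − w = -28.96398, 2F/√(2b) = -28.96400.)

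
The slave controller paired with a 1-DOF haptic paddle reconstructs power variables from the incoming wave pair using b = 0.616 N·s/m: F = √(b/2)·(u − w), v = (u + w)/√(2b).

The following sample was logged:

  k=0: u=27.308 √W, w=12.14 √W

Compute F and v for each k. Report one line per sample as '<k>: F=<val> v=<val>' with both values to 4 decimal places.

k=0: u−w=15.1680, u+w=39.4480; √(b/2)=0.5550, √(2b)=1.1100; F=0.5550×15.168=8.4179, v=39.4480/1.1100=35.5402

0: F=8.4179 v=35.5402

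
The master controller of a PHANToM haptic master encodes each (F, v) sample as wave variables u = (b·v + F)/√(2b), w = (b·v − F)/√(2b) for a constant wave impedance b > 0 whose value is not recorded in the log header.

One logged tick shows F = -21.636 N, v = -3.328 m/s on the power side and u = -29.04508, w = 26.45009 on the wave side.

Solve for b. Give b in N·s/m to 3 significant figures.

b = 0.304 N·s/m

u + w = -2.5950;  u + w = √(2b)·v, so √(2b) = -2.5950/(-3.328) = 0.7797.
b = (√(2b))²/2 = 0.6080/2 = 0.3040.
(Check via u − w = 2F/√(2b): u − w = -55.4952, 2F/√(2b) = -55.4951.)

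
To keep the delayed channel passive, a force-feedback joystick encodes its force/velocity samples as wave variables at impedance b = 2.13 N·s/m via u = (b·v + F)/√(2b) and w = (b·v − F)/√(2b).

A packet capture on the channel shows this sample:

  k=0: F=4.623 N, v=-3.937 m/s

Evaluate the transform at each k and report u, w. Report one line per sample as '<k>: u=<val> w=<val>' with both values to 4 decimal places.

0: u=-1.8231 w=-6.3028

k=0: b·v=2.13×(-3.937)=-8.3858; √(2b)=2.0640; u=(-8.3858+4.623)/2.0640=-1.8231, w=(-8.3858−4.623)/2.0640=-6.3028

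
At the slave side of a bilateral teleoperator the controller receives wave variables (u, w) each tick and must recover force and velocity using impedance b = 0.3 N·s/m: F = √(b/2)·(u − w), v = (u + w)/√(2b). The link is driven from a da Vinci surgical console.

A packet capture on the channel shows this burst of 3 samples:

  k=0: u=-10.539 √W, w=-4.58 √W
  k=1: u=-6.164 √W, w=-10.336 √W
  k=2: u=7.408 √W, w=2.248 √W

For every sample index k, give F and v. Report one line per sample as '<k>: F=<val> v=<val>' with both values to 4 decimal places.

k=0: u−w=-5.9590, u+w=-15.1190; √(b/2)=0.3873, √(2b)=0.7746; F=0.3873×(-5.959)=-2.3079, v=-15.1190/0.7746=-19.5185
k=1: u−w=4.1720, u+w=-16.5000; √(b/2)=0.3873, √(2b)=0.7746; F=0.3873×4.172=1.6158, v=-16.5000/0.7746=-21.3014
k=2: u−w=5.1600, u+w=9.6560; √(b/2)=0.3873, √(2b)=0.7746; F=0.3873×5.16=1.9985, v=9.6560/0.7746=12.4658

0: F=-2.3079 v=-19.5185
1: F=1.6158 v=-21.3014
2: F=1.9985 v=12.4658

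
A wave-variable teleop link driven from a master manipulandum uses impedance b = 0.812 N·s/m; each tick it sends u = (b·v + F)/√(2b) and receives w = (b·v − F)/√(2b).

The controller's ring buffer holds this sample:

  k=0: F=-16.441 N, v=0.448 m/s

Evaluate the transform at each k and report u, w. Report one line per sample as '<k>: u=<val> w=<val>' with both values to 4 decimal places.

k=0: b·v=0.812×0.448=0.3638; √(2b)=1.2744; u=(0.3638+(-16.441))/1.2744=-12.6159, w=(0.3638−(-16.441))/1.2744=13.1868

0: u=-12.6159 w=13.1868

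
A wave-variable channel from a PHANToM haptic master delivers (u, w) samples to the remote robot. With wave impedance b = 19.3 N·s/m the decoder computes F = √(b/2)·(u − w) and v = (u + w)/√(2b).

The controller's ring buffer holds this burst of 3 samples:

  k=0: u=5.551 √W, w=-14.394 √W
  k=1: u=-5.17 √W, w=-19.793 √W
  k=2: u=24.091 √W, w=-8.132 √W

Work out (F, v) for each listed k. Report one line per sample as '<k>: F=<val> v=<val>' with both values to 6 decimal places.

k=0: u−w=19.945000, u+w=-8.843000; √(b/2)=3.106445, √(2b)=6.212890; F=3.106445×19.945=61.958044, v=-8.843000/6.212890=-1.423331
k=1: u−w=14.623000, u+w=-24.963000; √(b/2)=3.106445, √(2b)=6.212890; F=3.106445×14.623=45.425544, v=-24.963000/6.212890=-4.017937
k=2: u−w=32.223000, u+w=15.959000; √(b/2)=3.106445, √(2b)=6.212890; F=3.106445×32.223=100.098974, v=15.959000/6.212890=2.568692

0: F=61.958044 v=-1.423331
1: F=45.425544 v=-4.017937
2: F=100.098974 v=2.568692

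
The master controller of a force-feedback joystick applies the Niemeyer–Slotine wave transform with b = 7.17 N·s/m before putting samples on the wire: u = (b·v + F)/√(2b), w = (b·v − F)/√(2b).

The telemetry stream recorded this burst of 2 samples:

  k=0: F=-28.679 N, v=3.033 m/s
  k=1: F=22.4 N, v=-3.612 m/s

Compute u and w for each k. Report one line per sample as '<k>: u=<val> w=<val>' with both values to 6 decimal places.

0: u=-1.830663 w=13.316086
1: u=-0.923741 w=-12.754250

k=0: b·v=7.17×3.033=21.746610; √(2b)=3.786819; u=(21.746610+(-28.679))/3.786819=-1.830663, w=(21.746610−(-28.679))/3.786819=13.316086
k=1: b·v=7.17×(-3.612)=-25.898040; √(2b)=3.786819; u=(-25.898040+22.4)/3.786819=-0.923741, w=(-25.898040−22.4)/3.786819=-12.754250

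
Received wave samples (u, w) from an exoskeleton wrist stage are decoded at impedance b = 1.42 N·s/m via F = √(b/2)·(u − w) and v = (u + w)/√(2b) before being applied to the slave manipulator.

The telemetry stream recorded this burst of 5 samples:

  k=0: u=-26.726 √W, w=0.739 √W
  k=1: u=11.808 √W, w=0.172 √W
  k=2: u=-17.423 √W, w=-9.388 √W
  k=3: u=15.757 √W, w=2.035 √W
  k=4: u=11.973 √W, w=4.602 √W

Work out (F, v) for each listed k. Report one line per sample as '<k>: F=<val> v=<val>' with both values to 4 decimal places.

k=0: u−w=-27.4650, u+w=-25.9870; √(b/2)=0.8426, √(2b)=1.6852; F=0.8426×(-27.465)=-23.1424, v=-25.9870/1.6852=-15.4204
k=1: u−w=11.6360, u+w=11.9800; √(b/2)=0.8426, √(2b)=1.6852; F=0.8426×11.636=9.8047, v=11.9800/1.6852=7.1088
k=2: u−w=-8.0350, u+w=-26.8110; √(b/2)=0.8426, √(2b)=1.6852; F=0.8426×(-8.035)=-6.7704, v=-26.8110/1.6852=-15.9094
k=3: u−w=13.7220, u+w=17.7920; √(b/2)=0.8426, √(2b)=1.6852; F=0.8426×13.722=11.5624, v=17.7920/1.6852=10.5576
k=4: u−w=7.3710, u+w=16.5750; √(b/2)=0.8426, √(2b)=1.6852; F=0.8426×7.371=6.2109, v=16.5750/1.6852=9.8355

0: F=-23.1424 v=-15.4204
1: F=9.8047 v=7.1088
2: F=-6.7704 v=-15.9094
3: F=11.5624 v=10.5576
4: F=6.2109 v=9.8355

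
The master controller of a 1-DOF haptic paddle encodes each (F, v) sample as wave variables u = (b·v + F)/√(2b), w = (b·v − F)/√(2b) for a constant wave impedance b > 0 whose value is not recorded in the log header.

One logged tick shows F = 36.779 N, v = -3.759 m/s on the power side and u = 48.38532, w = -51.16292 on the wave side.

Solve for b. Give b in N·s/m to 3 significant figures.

u + w = -2.7776;  u + w = √(2b)·v, so √(2b) = -2.7776/(-3.759) = 0.7389.
b = (√(2b))²/2 = 0.5460/2 = 0.2730.
(Check via u − w = 2F/√(2b): u − w = 99.5482, 2F/√(2b) = 99.5480.)

b = 0.273 N·s/m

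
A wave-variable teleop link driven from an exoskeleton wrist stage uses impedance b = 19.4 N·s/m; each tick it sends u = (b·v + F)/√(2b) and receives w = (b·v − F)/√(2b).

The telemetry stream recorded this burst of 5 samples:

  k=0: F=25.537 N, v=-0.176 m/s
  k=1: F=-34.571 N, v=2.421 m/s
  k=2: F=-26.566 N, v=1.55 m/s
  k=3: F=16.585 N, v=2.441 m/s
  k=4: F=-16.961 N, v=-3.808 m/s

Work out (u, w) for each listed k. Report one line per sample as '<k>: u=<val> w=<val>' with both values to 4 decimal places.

0: u=3.5516 w=-4.6479
1: u=1.9901 w=13.0902
2: u=0.5625 w=9.0924
3: u=10.2650 w=4.9399
4: u=-14.5829 w=-9.1370

k=0: b·v=19.4×(-0.176)=-3.4144; √(2b)=6.2290; u=(-3.4144+25.537)/6.2290=3.5516, w=(-3.4144−25.537)/6.2290=-4.6479
k=1: b·v=19.4×2.421=46.9674; √(2b)=6.2290; u=(46.9674+(-34.571))/6.2290=1.9901, w=(46.9674−(-34.571))/6.2290=13.0902
k=2: b·v=19.4×1.55=30.0700; √(2b)=6.2290; u=(30.0700+(-26.566))/6.2290=0.5625, w=(30.0700−(-26.566))/6.2290=9.0924
k=3: b·v=19.4×2.441=47.3554; √(2b)=6.2290; u=(47.3554+16.585)/6.2290=10.2650, w=(47.3554−16.585)/6.2290=4.9399
k=4: b·v=19.4×(-3.808)=-73.8752; √(2b)=6.2290; u=(-73.8752+(-16.961))/6.2290=-14.5829, w=(-73.8752−(-16.961))/6.2290=-9.1370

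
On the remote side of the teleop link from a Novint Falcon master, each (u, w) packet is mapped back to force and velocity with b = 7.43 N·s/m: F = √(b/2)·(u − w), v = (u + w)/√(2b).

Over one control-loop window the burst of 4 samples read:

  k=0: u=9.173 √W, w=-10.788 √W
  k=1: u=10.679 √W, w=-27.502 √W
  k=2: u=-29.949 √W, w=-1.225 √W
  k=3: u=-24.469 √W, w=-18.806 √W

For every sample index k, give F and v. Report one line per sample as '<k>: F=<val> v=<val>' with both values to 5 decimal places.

0: F=38.47350 v=-0.41895
1: F=73.59134 v=-4.36409
2: F=-55.36360 v=-8.08692
3: F=-10.91506 v=-11.22607

k=0: u−w=19.96100, u+w=-1.61500; √(b/2)=1.92743, √(2b)=3.85487; F=1.92743×19.961=38.47350, v=-1.61500/3.85487=-0.41895
k=1: u−w=38.18100, u+w=-16.82300; √(b/2)=1.92743, √(2b)=3.85487; F=1.92743×38.181=73.59134, v=-16.82300/3.85487=-4.36409
k=2: u−w=-28.72400, u+w=-31.17400; √(b/2)=1.92743, √(2b)=3.85487; F=1.92743×(-28.724)=-55.36360, v=-31.17400/3.85487=-8.08692
k=3: u−w=-5.66300, u+w=-43.27500; √(b/2)=1.92743, √(2b)=3.85487; F=1.92743×(-5.663)=-10.91506, v=-43.27500/3.85487=-11.22607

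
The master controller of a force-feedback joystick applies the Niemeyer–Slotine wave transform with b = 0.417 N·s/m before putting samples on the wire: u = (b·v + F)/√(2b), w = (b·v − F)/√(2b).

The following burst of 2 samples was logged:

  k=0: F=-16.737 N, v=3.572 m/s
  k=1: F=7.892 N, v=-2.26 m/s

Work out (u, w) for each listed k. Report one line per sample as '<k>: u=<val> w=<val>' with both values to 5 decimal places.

k=0: b·v=0.417×3.572=1.48952; √(2b)=0.91324; u=(1.48952+(-16.737))/0.91324=-16.69610, w=(1.48952−(-16.737))/0.91324=19.95818
k=1: b·v=0.417×(-2.26)=-0.94242; √(2b)=0.91324; u=(-0.94242+7.892)/0.91324=7.60984, w=(-0.94242−7.892)/0.91324=-9.67375

0: u=-16.69610 w=19.95818
1: u=7.60984 w=-9.67375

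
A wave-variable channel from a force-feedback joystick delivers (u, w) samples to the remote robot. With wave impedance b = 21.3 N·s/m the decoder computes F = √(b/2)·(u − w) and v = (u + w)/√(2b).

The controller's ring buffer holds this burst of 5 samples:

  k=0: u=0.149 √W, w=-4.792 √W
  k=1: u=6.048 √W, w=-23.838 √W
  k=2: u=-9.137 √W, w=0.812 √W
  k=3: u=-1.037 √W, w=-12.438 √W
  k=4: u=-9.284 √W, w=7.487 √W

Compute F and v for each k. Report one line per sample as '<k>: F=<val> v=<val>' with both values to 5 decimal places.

0: F=16.12463 v=-0.71137
1: F=97.53098 v=-2.72566
2: F=-32.46790 v=-1.27550
3: F=37.20641 v=-2.06454
4: F=-54.73105 v=-0.27532

k=0: u−w=4.94100, u+w=-4.64300; √(b/2)=3.26343, √(2b)=6.52687; F=3.26343×4.941=16.12463, v=-4.64300/6.52687=-0.71137
k=1: u−w=29.88600, u+w=-17.79000; √(b/2)=3.26343, √(2b)=6.52687; F=3.26343×29.886=97.53098, v=-17.79000/6.52687=-2.72566
k=2: u−w=-9.94900, u+w=-8.32500; √(b/2)=3.26343, √(2b)=6.52687; F=3.26343×(-9.949)=-32.46790, v=-8.32500/6.52687=-1.27550
k=3: u−w=11.40100, u+w=-13.47500; √(b/2)=3.26343, √(2b)=6.52687; F=3.26343×11.401=37.20641, v=-13.47500/6.52687=-2.06454
k=4: u−w=-16.77100, u+w=-1.79700; √(b/2)=3.26343, √(2b)=6.52687; F=3.26343×(-16.771)=-54.73105, v=-1.79700/6.52687=-0.27532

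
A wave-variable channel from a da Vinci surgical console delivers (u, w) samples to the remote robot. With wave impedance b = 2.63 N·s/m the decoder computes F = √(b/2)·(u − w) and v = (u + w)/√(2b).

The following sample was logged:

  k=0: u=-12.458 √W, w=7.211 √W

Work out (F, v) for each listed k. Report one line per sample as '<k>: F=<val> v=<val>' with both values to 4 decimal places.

0: F=-22.5551 v=-2.2878

k=0: u−w=-19.6690, u+w=-5.2470; √(b/2)=1.1467, √(2b)=2.2935; F=1.1467×(-19.669)=-22.5551, v=-5.2470/2.2935=-2.2878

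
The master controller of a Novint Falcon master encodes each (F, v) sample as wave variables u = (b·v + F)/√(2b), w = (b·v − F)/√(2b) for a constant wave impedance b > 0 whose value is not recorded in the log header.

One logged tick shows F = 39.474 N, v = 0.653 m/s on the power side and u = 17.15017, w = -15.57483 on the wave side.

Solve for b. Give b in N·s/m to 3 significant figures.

u + w = 1.57534;  u + w = √(2b)·v, so √(2b) = 1.57534/0.653 = 2.41247.
b = (√(2b))²/2 = 5.81999/2 = 2.90999.
(Check via u − w = 2F/√(2b): u − w = 32.72500, 2F/√(2b) = 32.72503.)

b = 2.91 N·s/m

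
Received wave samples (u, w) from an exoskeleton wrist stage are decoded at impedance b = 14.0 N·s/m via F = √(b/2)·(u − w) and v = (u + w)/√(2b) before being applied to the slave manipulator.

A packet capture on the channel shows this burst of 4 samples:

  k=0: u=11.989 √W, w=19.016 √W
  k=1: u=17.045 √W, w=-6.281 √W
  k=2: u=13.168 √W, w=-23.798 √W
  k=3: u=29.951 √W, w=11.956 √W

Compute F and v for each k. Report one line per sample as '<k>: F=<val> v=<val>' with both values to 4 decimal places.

k=0: u−w=-7.0270, u+w=31.0050; √(b/2)=2.6458, √(2b)=5.2915; F=2.6458×(-7.027)=-18.5917, v=31.0050/5.2915=5.8594
k=1: u−w=23.3260, u+w=10.7640; √(b/2)=2.6458, √(2b)=5.2915; F=2.6458×23.326=61.7148, v=10.7640/5.2915=2.0342
k=2: u−w=36.9660, u+w=-10.6300; √(b/2)=2.6458, √(2b)=5.2915; F=2.6458×36.966=97.8028, v=-10.6300/5.2915=-2.0089
k=3: u−w=17.9950, u+w=41.9070; √(b/2)=2.6458, √(2b)=5.2915; F=2.6458×17.995=47.6103, v=41.9070/5.2915=7.9197

0: F=-18.5917 v=5.8594
1: F=61.7148 v=2.0342
2: F=97.8028 v=-2.0089
3: F=47.6103 v=7.9197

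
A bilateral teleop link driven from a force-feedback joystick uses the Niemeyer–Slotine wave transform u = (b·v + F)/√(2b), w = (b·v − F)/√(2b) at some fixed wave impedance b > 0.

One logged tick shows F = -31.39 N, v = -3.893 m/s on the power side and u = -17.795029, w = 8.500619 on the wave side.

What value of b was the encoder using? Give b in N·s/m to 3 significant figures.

b = 2.85 N·s/m

u + w = -9.294410;  u + w = √(2b)·v, so √(2b) = -9.294410/(-3.893) = 2.387467.
b = (√(2b))²/2 = 5.700000/2 = 2.850000.
(Check via u − w = 2F/√(2b): u − w = -26.295648, 2F/√(2b) = -26.295649.)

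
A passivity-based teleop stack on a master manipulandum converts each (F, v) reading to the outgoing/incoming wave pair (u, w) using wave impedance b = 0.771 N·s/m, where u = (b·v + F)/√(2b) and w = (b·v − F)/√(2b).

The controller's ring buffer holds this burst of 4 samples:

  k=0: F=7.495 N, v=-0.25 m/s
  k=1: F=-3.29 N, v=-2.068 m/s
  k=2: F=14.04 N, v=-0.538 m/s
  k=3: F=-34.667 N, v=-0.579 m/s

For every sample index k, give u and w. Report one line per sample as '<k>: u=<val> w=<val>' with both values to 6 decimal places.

0: u=5.880503 w=-6.190947
1: u=-3.933431 w=1.365444
2: u=10.972378 w=-11.640452
3: u=-28.276836 w=27.557849

k=0: b·v=0.771×(-0.25)=-0.192750; √(2b)=1.241773; u=(-0.192750+7.495)/1.241773=5.880503, w=(-0.192750−7.495)/1.241773=-6.190947
k=1: b·v=0.771×(-2.068)=-1.594428; √(2b)=1.241773; u=(-1.594428+(-3.29))/1.241773=-3.933431, w=(-1.594428−(-3.29))/1.241773=1.365444
k=2: b·v=0.771×(-0.538)=-0.414798; √(2b)=1.241773; u=(-0.414798+14.04)/1.241773=10.972378, w=(-0.414798−14.04)/1.241773=-11.640452
k=3: b·v=0.771×(-0.579)=-0.446409; √(2b)=1.241773; u=(-0.446409+(-34.667))/1.241773=-28.276836, w=(-0.446409−(-34.667))/1.241773=27.557849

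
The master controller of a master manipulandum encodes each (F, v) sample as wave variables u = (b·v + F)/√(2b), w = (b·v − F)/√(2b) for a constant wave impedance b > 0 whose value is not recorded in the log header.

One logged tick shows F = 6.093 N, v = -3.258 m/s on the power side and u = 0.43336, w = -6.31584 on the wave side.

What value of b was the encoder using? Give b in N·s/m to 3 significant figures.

b = 1.63 N·s/m

u + w = -5.8825;  u + w = √(2b)·v, so √(2b) = -5.8825/(-3.258) = 1.8055.
b = (√(2b))²/2 = 3.2600/2 = 1.6300.
(Check via u − w = 2F/√(2b): u − w = 6.7492, 2F/√(2b) = 6.7492.)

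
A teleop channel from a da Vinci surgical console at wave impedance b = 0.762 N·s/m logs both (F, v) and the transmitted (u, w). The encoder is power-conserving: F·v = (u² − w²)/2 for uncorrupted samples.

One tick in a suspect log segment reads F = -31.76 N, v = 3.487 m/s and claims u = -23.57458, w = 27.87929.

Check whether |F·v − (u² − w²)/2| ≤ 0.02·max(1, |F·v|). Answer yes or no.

yes

F·v = (-31.76)×3.487 = -110.74712 W.
(u² − w²)/2 = (555.76082 − 777.25481)/2 = -110.74699 W.
|Δ| = 0.00013;  2% of max(1, |F·v|) = 2.21494.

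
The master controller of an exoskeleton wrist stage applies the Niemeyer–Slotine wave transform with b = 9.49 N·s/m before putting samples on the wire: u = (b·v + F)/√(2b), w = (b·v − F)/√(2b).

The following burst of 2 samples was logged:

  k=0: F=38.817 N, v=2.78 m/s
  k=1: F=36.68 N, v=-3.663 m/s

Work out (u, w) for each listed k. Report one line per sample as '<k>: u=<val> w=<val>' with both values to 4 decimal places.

k=0: b·v=9.49×2.78=26.3822; √(2b)=4.3566; u=(26.3822+38.817)/4.3566=14.9656, w=(26.3822−38.817)/4.3566=-2.8542
k=1: b·v=9.49×(-3.663)=-34.7619; √(2b)=4.3566; u=(-34.7619+36.68)/4.3566=0.4403, w=(-34.7619−36.68)/4.3566=-16.3985

0: u=14.9656 w=-2.8542
1: u=0.4403 w=-16.3985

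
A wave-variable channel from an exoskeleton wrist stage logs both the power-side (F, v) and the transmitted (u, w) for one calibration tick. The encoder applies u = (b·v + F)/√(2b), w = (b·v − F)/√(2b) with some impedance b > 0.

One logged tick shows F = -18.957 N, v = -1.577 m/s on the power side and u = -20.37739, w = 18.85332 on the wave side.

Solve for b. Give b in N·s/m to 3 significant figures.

u + w = -1.524070;  u + w = √(2b)·v, so √(2b) = -1.524070/(-1.577) = 0.966436.
b = (√(2b))²/2 = 0.933999/2 = 0.467000.
(Check via u − w = 2F/√(2b): u − w = -39.230710, 2F/√(2b) = -39.230730.)

b = 0.467 N·s/m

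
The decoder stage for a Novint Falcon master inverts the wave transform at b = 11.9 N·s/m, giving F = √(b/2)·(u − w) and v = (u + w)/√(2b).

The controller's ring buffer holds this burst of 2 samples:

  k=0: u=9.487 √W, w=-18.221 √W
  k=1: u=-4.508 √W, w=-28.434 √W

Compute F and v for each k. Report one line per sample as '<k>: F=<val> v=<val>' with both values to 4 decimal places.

0: F=67.5871 v=-1.7903
1: F=58.3618 v=-6.7525

k=0: u−w=27.7080, u+w=-8.7340; √(b/2)=2.4393, √(2b)=4.8785; F=2.4393×27.708=67.5871, v=-8.7340/4.8785=-1.7903
k=1: u−w=23.9260, u+w=-32.9420; √(b/2)=2.4393, √(2b)=4.8785; F=2.4393×23.926=58.3618, v=-32.9420/4.8785=-6.7525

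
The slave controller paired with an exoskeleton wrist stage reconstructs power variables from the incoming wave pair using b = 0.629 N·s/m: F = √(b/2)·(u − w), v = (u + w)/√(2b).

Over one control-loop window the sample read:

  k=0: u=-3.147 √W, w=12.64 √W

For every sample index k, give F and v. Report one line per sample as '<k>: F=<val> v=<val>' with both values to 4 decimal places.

k=0: u−w=-15.7870, u+w=9.4930; √(b/2)=0.5608, √(2b)=1.1216; F=0.5608×(-15.787)=-8.8534, v=9.4930/1.1216=8.4638

0: F=-8.8534 v=8.4638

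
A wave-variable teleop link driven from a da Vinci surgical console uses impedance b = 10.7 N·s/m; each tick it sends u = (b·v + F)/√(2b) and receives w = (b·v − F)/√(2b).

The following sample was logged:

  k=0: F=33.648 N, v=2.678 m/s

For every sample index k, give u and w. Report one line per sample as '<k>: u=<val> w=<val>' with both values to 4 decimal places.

0: u=13.4679 w=-1.0794

k=0: b·v=10.7×2.678=28.6546; √(2b)=4.6260; u=(28.6546+33.648)/4.6260=13.4679, w=(28.6546−33.648)/4.6260=-1.0794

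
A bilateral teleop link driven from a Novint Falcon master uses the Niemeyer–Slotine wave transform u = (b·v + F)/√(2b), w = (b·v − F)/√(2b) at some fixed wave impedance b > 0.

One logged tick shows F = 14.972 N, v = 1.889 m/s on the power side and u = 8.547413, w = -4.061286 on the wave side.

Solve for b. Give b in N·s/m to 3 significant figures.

u + w = 4.486127;  u + w = √(2b)·v, so √(2b) = 4.486127/1.889 = 2.374869.
b = (√(2b))²/2 = 5.640001/2 = 2.820001.
(Check via u − w = 2F/√(2b): u − w = 12.608699, 2F/√(2b) = 12.608697.)

b = 2.82 N·s/m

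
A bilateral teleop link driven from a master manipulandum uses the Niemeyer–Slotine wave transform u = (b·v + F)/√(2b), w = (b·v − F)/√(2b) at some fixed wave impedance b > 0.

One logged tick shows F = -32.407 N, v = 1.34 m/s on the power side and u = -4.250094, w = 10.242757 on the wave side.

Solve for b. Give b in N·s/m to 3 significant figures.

u + w = 5.992663;  u + w = √(2b)·v, so √(2b) = 5.992663/1.34 = 4.472137.
b = (√(2b))²/2 = 20.000005/2 = 10.000003.
(Check via u − w = 2F/√(2b): u − w = -14.492851, 2F/√(2b) = -14.492849.)

b = 10 N·s/m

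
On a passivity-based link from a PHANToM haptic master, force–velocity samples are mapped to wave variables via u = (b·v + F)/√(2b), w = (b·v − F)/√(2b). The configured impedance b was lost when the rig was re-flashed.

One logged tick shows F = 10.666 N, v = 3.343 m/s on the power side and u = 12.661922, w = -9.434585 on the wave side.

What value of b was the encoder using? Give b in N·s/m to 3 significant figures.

b = 0.466 N·s/m

u + w = 3.227337;  u + w = √(2b)·v, so √(2b) = 3.227337/3.343 = 0.965401.
b = (√(2b))²/2 = 0.932000/2 = 0.466000.
(Check via u − w = 2F/√(2b): u − w = 22.096507, 2F/√(2b) = 22.096507.)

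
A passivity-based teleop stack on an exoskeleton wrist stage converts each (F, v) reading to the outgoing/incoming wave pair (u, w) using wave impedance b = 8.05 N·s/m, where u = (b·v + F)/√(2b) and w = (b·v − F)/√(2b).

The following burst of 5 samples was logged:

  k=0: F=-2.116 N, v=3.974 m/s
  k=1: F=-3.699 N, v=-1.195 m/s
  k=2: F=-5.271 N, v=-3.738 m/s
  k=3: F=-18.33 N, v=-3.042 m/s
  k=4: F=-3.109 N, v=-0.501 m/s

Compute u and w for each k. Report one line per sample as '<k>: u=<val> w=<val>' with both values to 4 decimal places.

k=0: b·v=8.05×3.974=31.9907; √(2b)=4.0125; u=(31.9907+(-2.116))/4.0125=7.4454, w=(31.9907−(-2.116))/4.0125=8.5002
k=1: b·v=8.05×(-1.195)=-9.6198; √(2b)=4.0125; u=(-9.6198+(-3.699))/4.0125=-3.3193, w=(-9.6198−(-3.699))/4.0125=-1.4756
k=2: b·v=8.05×(-3.738)=-30.0909; √(2b)=4.0125; u=(-30.0909+(-5.271))/4.0125=-8.8130, w=(-30.0909−(-5.271))/4.0125=-6.1857
k=3: b·v=8.05×(-3.042)=-24.4881; √(2b)=4.0125; u=(-24.4881+(-18.33))/4.0125=-10.6712, w=(-24.4881−(-18.33))/4.0125=-1.5347
k=4: b·v=8.05×(-0.501)=-4.0331; √(2b)=4.0125; u=(-4.0331+(-3.109))/4.0125=-1.7800, w=(-4.0331−(-3.109))/4.0125=-0.2303

0: u=7.4454 w=8.5002
1: u=-3.3193 w=-1.4756
2: u=-8.8130 w=-6.1857
3: u=-10.6712 w=-1.5347
4: u=-1.7800 w=-0.2303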